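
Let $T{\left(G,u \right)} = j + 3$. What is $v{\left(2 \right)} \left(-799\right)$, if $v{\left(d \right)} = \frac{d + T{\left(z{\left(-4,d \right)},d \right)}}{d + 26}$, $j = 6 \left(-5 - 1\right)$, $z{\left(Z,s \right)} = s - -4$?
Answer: $\frac{24769}{28} \approx 884.61$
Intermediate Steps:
$z{\left(Z,s \right)} = 4 + s$ ($z{\left(Z,s \right)} = s + 4 = 4 + s$)
$j = -36$ ($j = 6 \left(-6\right) = -36$)
$T{\left(G,u \right)} = -33$ ($T{\left(G,u \right)} = -36 + 3 = -33$)
$v{\left(d \right)} = \frac{-33 + d}{26 + d}$ ($v{\left(d \right)} = \frac{d - 33}{d + 26} = \frac{-33 + d}{26 + d}$)
$v{\left(2 \right)} \left(-799\right) = \frac{-33 + 2}{26 + 2} \left(-799\right) = \frac{1}{28} \left(-31\right) \left(-799\right) = \left(- \frac{31}{28}\right) \left(-799\right) = \frac{24769}{28}$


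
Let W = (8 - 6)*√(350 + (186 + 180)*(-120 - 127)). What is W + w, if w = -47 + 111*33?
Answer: 3616 + 4*I*√22513 ≈ 3616.0 + 600.17*I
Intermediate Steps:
W = 4*I*√22513 (W = 2*√(350 + 366*(-247)) = 2*√(350 - 90402) = 2*√(-90052) = 2*(2*I*√22513) = 4*I*√22513 ≈ 600.17*I)
w = 3616 (w = -47 + 3663 = 3616)
W + w = 4*I*√22513 + 3616 = 3616 + 4*I*√22513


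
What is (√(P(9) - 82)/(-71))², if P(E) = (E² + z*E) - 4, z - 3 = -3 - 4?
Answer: -41/5041 ≈ -0.0081333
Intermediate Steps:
z = -4 (z = 3 + (-3 - 4) = 3 - 7 = -4)
P(E) = -4 + E² - 4*E (P(E) = (E² - 4*E) - 4 = -4 + E² - 4*E)
(√(P(9) - 82)/(-71))² = (√((-4 + 9² - 4*9) - 82)/(-71))² = (√((-4 + 81 - 36) - 82)*(-1/71))² = (√(41 - 82)*(-1/71))² = (√(-41)*(-1/71))² = ((I*√41)*(-1/71))² = (-I*√41/71)² = -41/5041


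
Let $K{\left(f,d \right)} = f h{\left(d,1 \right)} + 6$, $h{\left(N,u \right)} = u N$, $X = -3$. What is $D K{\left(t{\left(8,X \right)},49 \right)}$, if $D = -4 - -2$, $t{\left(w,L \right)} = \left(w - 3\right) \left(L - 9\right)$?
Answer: $5868$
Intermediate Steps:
$h{\left(N,u \right)} = N u$
$t{\left(w,L \right)} = \left(-9 + L\right) \left(-3 + w\right)$ ($t{\left(w,L \right)} = \left(-3 + w\right) \left(-9 + L\right) = \left(-9 + L\right) \left(-3 + w\right)$)
$K{\left(f,d \right)} = 6 + d f$ ($K{\left(f,d \right)} = f d 1 + 6 = f d + 6 = d f + 6 = 6 + d f$)
$D = -2$ ($D = -4 + 2 = -2$)
$D K{\left(t{\left(8,X \right)},49 \right)} = - 2 \left(6 + 49 \left(27 - 72 - -9 - 24\right)\right) = - 2 \left(6 + 49 \left(27 - 72 + 9 - 24\right)\right) = - 2 \left(6 + 49 \left(-60\right)\right) = - 2 \left(6 - 2940\right) = \left(-2\right) \left(-2934\right) = 5868$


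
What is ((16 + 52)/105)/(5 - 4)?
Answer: 68/105 ≈ 0.64762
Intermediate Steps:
((16 + 52)/105)/(5 - 4) = (68*(1/105))/1 = 1*(68/105) = 68/105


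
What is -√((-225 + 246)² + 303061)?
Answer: -√303502 ≈ -550.91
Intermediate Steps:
-√((-225 + 246)² + 303061) = -√(21² + 303061) = -√(441 + 303061) = -√303502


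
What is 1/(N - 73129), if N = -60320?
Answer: -1/133449 ≈ -7.4935e-6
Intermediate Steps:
1/(N - 73129) = 1/(-60320 - 73129) = 1/(-133449) = -1/133449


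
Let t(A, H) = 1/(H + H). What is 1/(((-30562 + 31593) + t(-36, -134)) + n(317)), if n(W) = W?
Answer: 268/361263 ≈ 0.00074184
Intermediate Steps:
t(A, H) = 1/(2*H)
1/(((-30562 + 31593) + t(-36, -134)) + n(317)) = 1/(((-30562 + 31593) + (1/2)/(-134)) + 317) = 1/((1031 + (1/2)*(-1/134)) + 317) = 1/((1031 - 1/268) + 317) = 1/(276307/268 + 317) = 1/(361263/268) = 268/361263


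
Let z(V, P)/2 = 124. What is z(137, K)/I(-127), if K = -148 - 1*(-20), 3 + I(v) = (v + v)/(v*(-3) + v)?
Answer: -62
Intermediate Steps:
I(v) = -4 (I(v) = -3 + (v + v)/(v*(-3) + v) = -3 + (2*v)/(-3*v + v) = -3 + (2*v)/((-2*v)) = -3 + (2*v)*(-1/(2*v)) = -3 - 1 = -4)
K = -128 (K = -148 + 20 = -128)
z(V, P) = 248 (z(V, P) = 2*124 = 248)
z(137, K)/I(-127) = 248/(-4) = 248*(-1/4) = -62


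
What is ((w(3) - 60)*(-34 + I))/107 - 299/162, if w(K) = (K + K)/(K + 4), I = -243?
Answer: 18353885/121338 ≈ 151.26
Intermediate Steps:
w(K) = 2*K/(4 + K) (w(K) = (2*K)/(4 + K) = 2*K/(4 + K))
((w(3) - 60)*(-34 + I))/107 - 299/162 = ((2*3/(4 + 3) - 60)*(-34 - 243))/107 - 299/162 = ((2*3/7 - 60)*(-277))*(1/107) - 299*1/162 = ((2*3*(1/7) - 60)*(-277))*(1/107) - 299/162 = ((6/7 - 60)*(-277))*(1/107) - 299/162 = -414/7*(-277)*(1/107) - 299/162 = (114678/7)*(1/107) - 299/162 = 114678/749 - 299/162 = 18353885/121338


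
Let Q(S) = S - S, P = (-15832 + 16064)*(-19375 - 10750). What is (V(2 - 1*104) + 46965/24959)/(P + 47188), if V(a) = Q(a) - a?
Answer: -2592783/173260685708 ≈ -1.4965e-5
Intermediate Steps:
P = -6989000 (P = 232*(-30125) = -6989000)
Q(S) = 0
V(a) = -a (V(a) = 0 - a = -a)
(V(2 - 1*104) + 46965/24959)/(P + 47188) = (-(2 - 1*104) + 46965/24959)/(-6989000 + 47188) = (-(2 - 104) + 46965*(1/24959))/(-6941812) = (-1*(-102) + 46965/24959)*(-1/6941812) = (102 + 46965/24959)*(-1/6941812) = (2592783/24959)*(-1/6941812) = -2592783/173260685708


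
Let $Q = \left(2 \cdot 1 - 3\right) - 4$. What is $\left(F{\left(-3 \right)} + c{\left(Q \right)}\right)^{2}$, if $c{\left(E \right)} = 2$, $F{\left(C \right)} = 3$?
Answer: $25$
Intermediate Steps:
$Q = -5$ ($Q = \left(2 - 3\right) - 4 = -1 - 4 = -5$)
$\left(F{\left(-3 \right)} + c{\left(Q \right)}\right)^{2} = \left(3 + 2\right)^{2} = 5^{2} = 25$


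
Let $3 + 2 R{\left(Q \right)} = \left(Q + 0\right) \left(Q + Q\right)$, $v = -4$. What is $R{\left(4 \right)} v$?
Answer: $-58$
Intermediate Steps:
$R{\left(Q \right)} = - \frac{3}{2} + Q^{2}$ ($R{\left(Q \right)} = - \frac{3}{2} + \frac{\left(Q + 0\right) \left(Q + Q\right)}{2} = - \frac{3}{2} + \frac{Q 2 Q}{2} = - \frac{3}{2} + \frac{2 Q^{2}}{2} = - \frac{3}{2} + Q^{2}$)
$R{\left(4 \right)} v = \left(- \frac{3}{2} + 4^{2}\right) \left(-4\right) = \left(- \frac{3}{2} + 16\right) \left(-4\right) = \frac{29}{2} \left(-4\right) = -58$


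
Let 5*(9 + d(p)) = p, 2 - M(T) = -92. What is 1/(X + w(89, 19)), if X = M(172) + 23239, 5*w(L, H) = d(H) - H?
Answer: 25/583204 ≈ 4.2867e-5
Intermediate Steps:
M(T) = 94 (M(T) = 2 - 1*(-92) = 2 + 92 = 94)
d(p) = -9 + p/5
w(L, H) = -9/5 - 4*H/25 (w(L, H) = ((-9 + H/5) - H)/5 = (-9 - 4*H/5)/5 = -9/5 - 4*H/25)
X = 23333 (X = 94 + 23239 = 23333)
1/(X + w(89, 19)) = 1/(23333 + (-9/5 - 4/25*19)) = 1/(23333 + (-9/5 - 76/25)) = 1/(23333 - 121/25) = 1/(583204/25) = 25/583204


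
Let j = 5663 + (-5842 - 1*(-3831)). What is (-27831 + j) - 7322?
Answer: -31501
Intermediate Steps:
j = 3652 (j = 5663 + (-5842 + 3831) = 5663 - 2011 = 3652)
(-27831 + j) - 7322 = (-27831 + 3652) - 7322 = -24179 - 7322 = -31501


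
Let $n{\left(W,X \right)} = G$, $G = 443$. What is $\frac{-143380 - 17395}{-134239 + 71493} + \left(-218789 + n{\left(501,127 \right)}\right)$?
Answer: $- \frac{13700177341}{62746} \approx -2.1834 \cdot 10^{5}$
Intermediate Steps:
$n{\left(W,X \right)} = 443$
$\frac{-143380 - 17395}{-134239 + 71493} + \left(-218789 + n{\left(501,127 \right)}\right) = \frac{-143380 - 17395}{-134239 + 71493} + \left(-218789 + 443\right) = - \frac{160775}{-62746} - 218346 = \left(-160775\right) \left(- \frac{1}{62746}\right) - 218346 = \frac{160775}{62746} - 218346 = - \frac{13700177341}{62746}$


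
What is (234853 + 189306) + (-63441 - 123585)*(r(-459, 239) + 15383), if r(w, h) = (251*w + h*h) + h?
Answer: 7942670275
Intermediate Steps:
r(w, h) = h + h² + 251*w (r(w, h) = (251*w + h²) + h = (h² + 251*w) + h = h + h² + 251*w)
(234853 + 189306) + (-63441 - 123585)*(r(-459, 239) + 15383) = (234853 + 189306) + (-63441 - 123585)*((239 + 239² + 251*(-459)) + 15383) = 424159 - 187026*((239 + 57121 - 115209) + 15383) = 424159 - 187026*(-57849 + 15383) = 424159 - 187026*(-42466) = 424159 + 7942246116 = 7942670275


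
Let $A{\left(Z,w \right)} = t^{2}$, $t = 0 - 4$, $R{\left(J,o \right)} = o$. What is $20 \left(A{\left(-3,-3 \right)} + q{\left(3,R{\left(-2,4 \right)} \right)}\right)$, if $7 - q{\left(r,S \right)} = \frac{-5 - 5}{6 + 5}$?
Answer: $\frac{5260}{11} \approx 478.18$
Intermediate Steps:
$t = -4$
$q{\left(r,S \right)} = \frac{87}{11}$ ($q{\left(r,S \right)} = 7 - \frac{-5 - 5}{6 + 5} = 7 - - \frac{10}{11} = 7 + \frac{10}{11} = \frac{87}{11}$)
$A{\left(Z,w \right)} = 16$ ($A{\left(Z,w \right)} = \left(-4\right)^{2} = 16$)
$20 \left(A{\left(-3,-3 \right)} + q{\left(3,R{\left(-2,4 \right)} \right)}\right) = 20 \left(16 + \frac{87}{11}\right) = 20 \cdot \frac{263}{11} = \frac{5260}{11}$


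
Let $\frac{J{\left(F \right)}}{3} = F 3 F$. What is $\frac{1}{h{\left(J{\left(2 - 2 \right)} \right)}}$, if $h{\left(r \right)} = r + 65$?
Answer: $\frac{1}{65} \approx 0.015385$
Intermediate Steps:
$J{\left(F \right)} = 9 F^{2}$ ($J{\left(F \right)} = 3 F 3 F = 3 \cdot 3 F F = 3 \cdot 3 F^{2} = 9 F^{2}$)
$h{\left(r \right)} = 65 + r$
$\frac{1}{h{\left(J{\left(2 - 2 \right)} \right)}} = \frac{1}{65 + 9 \left(2 - 2\right)^{2}} = \frac{1}{65 + 9 \cdot 0^{2}} = \frac{1}{65 + 9 \cdot 0} = \frac{1}{65 + 0} = \frac{1}{65}$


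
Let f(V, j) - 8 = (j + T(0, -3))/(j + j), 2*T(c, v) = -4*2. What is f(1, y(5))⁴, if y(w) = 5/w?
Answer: 28561/16 ≈ 1785.1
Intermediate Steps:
T(c, v) = -4 (T(c, v) = (-4*2)/2 = (½)*(-8) = -4)
f(V, j) = 8 + (-4 + j)/(2*j) (f(V, j) = 8 + (j - 4)/(j + j) = 8 + (-4 + j)/((2*j)) = 8 + (-4 + j)*(1/(2*j)) = 8 + (-4 + j)/(2*j))
f(1, y(5))⁴ = (17/2 - 2/1)⁴ = (17/2 - 2*1)⁴ = (17/2 - 2)⁴ = (13/2)⁴ = 28561/16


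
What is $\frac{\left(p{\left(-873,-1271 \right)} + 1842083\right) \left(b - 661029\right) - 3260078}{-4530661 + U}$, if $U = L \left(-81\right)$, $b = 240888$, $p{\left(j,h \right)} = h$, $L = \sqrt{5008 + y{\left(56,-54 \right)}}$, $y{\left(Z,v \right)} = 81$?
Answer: $\frac{1752015340574985385}{10263427853996} - \frac{31322856110085 \sqrt{5089}}{10263427853996} \approx 1.7049 \cdot 10^{5}$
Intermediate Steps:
$L = \sqrt{5089}$ ($L = \sqrt{5008 + 81} = \sqrt{5089} \approx 71.337$)
$U = - 81 \sqrt{5089}$ ($U = \sqrt{5089} \left(-81\right) = - 81 \sqrt{5089} \approx -5778.3$)
$\frac{\left(p{\left(-873,-1271 \right)} + 1842083\right) \left(b - 661029\right) - 3260078}{-4530661 + U} = \frac{\left(-1271 + 1842083\right) \left(240888 - 661029\right) - 3260078}{-4530661 - 81 \sqrt{5089}} = \frac{1840812 \left(-420141\right) - 3260078}{-4530661 - 81 \sqrt{5089}} = \frac{-773400594492 - 3260078}{-4530661 - 81 \sqrt{5089}} = - \frac{773403854570}{-4530661 - 81 \sqrt{5089}}$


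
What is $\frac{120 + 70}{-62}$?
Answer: $- \frac{95}{31} \approx -3.0645$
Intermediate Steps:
$\frac{120 + 70}{-62} = 190 \left(- \frac{1}{62}\right) = - \frac{95}{31}$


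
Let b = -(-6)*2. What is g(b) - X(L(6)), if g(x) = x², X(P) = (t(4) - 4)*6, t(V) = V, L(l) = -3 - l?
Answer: 144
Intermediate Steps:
X(P) = 0 (X(P) = (4 - 4)*6 = 0*6 = 0)
b = 12 (b = -3*(-4) = 12)
g(b) - X(L(6)) = 12² - 1*0 = 144 + 0 = 144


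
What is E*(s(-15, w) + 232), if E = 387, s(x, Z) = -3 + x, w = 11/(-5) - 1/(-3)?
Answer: 82818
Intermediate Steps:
w = -28/15 (w = 11*(-⅕) - 1*(-⅓) = -11/5 + ⅓ = -28/15 ≈ -1.8667)
E*(s(-15, w) + 232) = 387*((-3 - 15) + 232) = 387*(-18 + 232) = 387*214 = 82818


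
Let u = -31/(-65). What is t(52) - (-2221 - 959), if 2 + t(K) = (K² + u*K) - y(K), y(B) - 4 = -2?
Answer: 29524/5 ≈ 5904.8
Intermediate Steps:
y(B) = 2 (y(B) = 4 - 2 = 2)
u = 31/65 (u = -31*(-1/65) = 31/65 ≈ 0.47692)
t(K) = -4 + K² + 31*K/65 (t(K) = -2 + ((K² + 31*K/65) - 1*2) = -2 + ((K² + 31*K/65) - 2) = -2 + (-2 + K² + 31*K/65) = -4 + K² + 31*K/65)
t(52) - (-2221 - 959) = (-4 + 52² + (31/65)*52) - (-2221 - 959) = (-4 + 2704 + 124/5) - 1*(-3180) = 13624/5 + 3180 = 29524/5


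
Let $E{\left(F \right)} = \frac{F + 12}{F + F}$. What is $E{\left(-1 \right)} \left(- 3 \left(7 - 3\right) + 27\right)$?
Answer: $- \frac{165}{2} \approx -82.5$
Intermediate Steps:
$E{\left(F \right)} = \frac{12 + F}{2 F}$
$E{\left(-1 \right)} \left(- 3 \left(7 - 3\right) + 27\right) = \frac{12 - 1}{2 \left(-1\right)} \left(- 3 \left(7 - 3\right) + 27\right) = \frac{1}{2} \left(-1\right) 11 \left(\left(-3\right) 4 + 27\right) = - \frac{11 \left(-12 + 27\right)}{2} = \left(- \frac{11}{2}\right) 15 = - \frac{165}{2}$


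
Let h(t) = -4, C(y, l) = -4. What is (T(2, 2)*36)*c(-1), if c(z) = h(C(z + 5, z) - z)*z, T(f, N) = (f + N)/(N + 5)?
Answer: 576/7 ≈ 82.286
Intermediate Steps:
T(f, N) = (N + f)/(5 + N)
c(z) = -4*z
(T(2, 2)*36)*c(-1) = (((2 + 2)/(5 + 2))*36)*(-4*(-1)) = ((4/7)*36)*4 = (144/7)*4 = 576/7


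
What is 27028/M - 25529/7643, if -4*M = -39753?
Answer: -188554321/303832179 ≈ -0.62059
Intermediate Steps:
M = 39753/4 (M = -¼*(-39753) = 39753/4 ≈ 9938.3)
27028/M - 25529/7643 = 27028/(39753/4) - 25529/7643 = 27028*(4/39753) - 25529*1/7643 = 108112/39753 - 25529/7643 = -188554321/303832179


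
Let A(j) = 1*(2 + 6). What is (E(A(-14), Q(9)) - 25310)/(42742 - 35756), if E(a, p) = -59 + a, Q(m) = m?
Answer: -3623/998 ≈ -3.6303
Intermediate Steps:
A(j) = 8 (A(j) = 1*8 = 8)
(E(A(-14), Q(9)) - 25310)/(42742 - 35756) = ((-59 + 8) - 25310)/(42742 - 35756) = (-51 - 25310)/6986 = -25361*1/6986 = -3623/998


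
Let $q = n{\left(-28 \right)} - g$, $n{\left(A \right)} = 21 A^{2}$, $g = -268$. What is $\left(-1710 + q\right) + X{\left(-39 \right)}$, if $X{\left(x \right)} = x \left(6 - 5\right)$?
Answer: $14983$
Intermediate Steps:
$X{\left(x \right)} = x$ ($X{\left(x \right)} = x 1 = x$)
$q = 16732$ ($q = 21 \left(-28\right)^{2} - -268 = 21 \cdot 784 + 268 = 16464 + 268 = 16732$)
$\left(-1710 + q\right) + X{\left(-39 \right)} = \left(-1710 + 16732\right) - 39 = 15022 - 39 = 14983$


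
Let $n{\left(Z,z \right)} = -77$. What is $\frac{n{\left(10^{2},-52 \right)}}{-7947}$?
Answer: $\frac{77}{7947} \approx 0.0096892$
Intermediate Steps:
$\frac{n{\left(10^{2},-52 \right)}}{-7947} = - \frac{77}{-7947} = \left(-77\right) \left(- \frac{1}{7947}\right) = \frac{77}{7947}$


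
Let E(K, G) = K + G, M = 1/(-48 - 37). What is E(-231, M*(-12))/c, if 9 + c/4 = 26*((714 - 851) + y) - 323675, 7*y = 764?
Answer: 137361/772091720 ≈ 0.00017791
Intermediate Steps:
y = 764/7 (y = (⅐)*764 = 764/7 ≈ 109.14)
c = -9083432/7 (c = -36 + 4*(26*((714 - 851) + 764/7) - 323675) = -36 + 4*(26*(-137 + 764/7) - 323675) = -36 + 4*(26*(-195/7) - 323675) = -36 + 4*(-5070/7 - 323675) = -36 + 4*(-2270795/7) = -36 - 9083180/7 = -9083432/7 ≈ -1.2976e+6)
M = -1/85 (M = 1/(-85) = -1/85 ≈ -0.011765)
E(K, G) = G + K
E(-231, M*(-12))/c = (-1/85*(-12) - 231)/(-9083432/7) = (12/85 - 231)*(-7/9083432) = -19623/85*(-7/9083432) = 137361/772091720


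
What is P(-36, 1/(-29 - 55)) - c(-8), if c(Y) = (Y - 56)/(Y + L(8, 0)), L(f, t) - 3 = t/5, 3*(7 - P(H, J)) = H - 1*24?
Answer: 71/5 ≈ 14.200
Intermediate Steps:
P(H, J) = 15 - H/3 (P(H, J) = 7 - (H - 1*24)/3 = 7 - (H - 24)/3 = 7 - (-24 + H)/3 = 7 + (8 - H/3) = 15 - H/3)
L(f, t) = 3 + t/5
c(Y) = (-56 + Y)/(3 + Y) (c(Y) = (Y - 56)/(Y + (3 + (⅕)*0)) = (-56 + Y)/(Y + (3 + 0)) = (-56 + Y)/(Y + 3) = (-56 + Y)/(3 + Y))
P(-36, 1/(-29 - 55)) - c(-8) = (15 - ⅓*(-36)) - (-56 - 8)/(3 - 8) = (15 + 12) - (-64)/(-5) = 27 - (-1)*(-64)/5 = 27 - 1*64/5 = 27 - 64/5 = 71/5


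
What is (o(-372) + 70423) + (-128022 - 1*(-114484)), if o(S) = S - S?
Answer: 56885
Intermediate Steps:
o(S) = 0
(o(-372) + 70423) + (-128022 - 1*(-114484)) = (0 + 70423) + (-128022 - 1*(-114484)) = 70423 + (-128022 + 114484) = 70423 - 13538 = 56885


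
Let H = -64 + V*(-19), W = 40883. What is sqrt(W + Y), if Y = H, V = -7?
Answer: 2*sqrt(10238) ≈ 202.37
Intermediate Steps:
H = 69 (H = -64 - 7*(-19) = -64 + 133 = 69)
Y = 69
sqrt(W + Y) = sqrt(40883 + 69) = sqrt(40952) = 2*sqrt(10238)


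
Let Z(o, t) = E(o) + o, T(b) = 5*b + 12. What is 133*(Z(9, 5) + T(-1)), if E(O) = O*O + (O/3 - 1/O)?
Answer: 119567/9 ≈ 13285.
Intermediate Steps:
T(b) = 12 + 5*b
E(O) = O² - 1/O + O/3 (E(O) = O² + (O*(⅓) - 1/O) = O² + (O/3 - 1/O) = O² + (-1/O + O/3) = O² - 1/O + O/3)
Z(o, t) = o² - 1/o + 4*o/3 (Z(o, t) = (o² - 1/o + o/3) + o = o² - 1/o + 4*o/3)
133*(Z(9, 5) + T(-1)) = 133*((9² - 1/9 + (4/3)*9) + (12 + 5*(-1))) = 133*((81 - 1*⅑ + 12) + (12 - 5)) = 133*((81 - ⅑ + 12) + 7) = 133*(836/9 + 7) = 133*(899/9) = 119567/9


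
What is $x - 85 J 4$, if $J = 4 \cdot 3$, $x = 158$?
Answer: $-3922$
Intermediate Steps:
$J = 12$
$x - 85 J 4 = 158 - 85 \cdot 12 \cdot 4 = 158 - 4080 = -3922$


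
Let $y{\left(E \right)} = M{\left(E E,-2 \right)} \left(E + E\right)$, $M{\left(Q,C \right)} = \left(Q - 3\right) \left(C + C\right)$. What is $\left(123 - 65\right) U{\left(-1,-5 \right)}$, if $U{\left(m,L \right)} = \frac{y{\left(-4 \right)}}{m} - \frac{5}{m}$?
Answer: $-23838$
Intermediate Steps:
$M{\left(Q,C \right)} = 2 C \left(-3 + Q\right)$ ($M{\left(Q,C \right)} = \left(-3 + Q\right) 2 C = 2 C \left(-3 + Q\right)$)
$y{\left(E \right)} = 2 E \left(12 - 4 E^{2}\right)$ ($y{\left(E \right)} = 2 \left(-2\right) \left(-3 + E E\right) \left(E + E\right) = 2 \left(-2\right) \left(-3 + E^{2}\right) 2 E = \left(12 - 4 E^{2}\right) 2 E = 2 E \left(12 - 4 E^{2}\right)$)
$U{\left(m,L \right)} = \frac{411}{m}$ ($U{\left(m,L \right)} = \frac{8 \left(-4\right) \left(3 - \left(-4\right)^{2}\right)}{m} - \frac{5}{m} = \frac{8 \left(-4\right) \left(3 - 16\right)}{m} - \frac{5}{m} = \frac{8 \left(-4\right) \left(-13\right)}{m} - \frac{5}{m} = \frac{416}{m} - \frac{5}{m} = \frac{411}{m}$)
$\left(123 - 65\right) U{\left(-1,-5 \right)} = \left(123 - 65\right) \frac{411}{-1} = 58 \cdot 411 \left(-1\right) = 58 \left(-411\right) = -23838$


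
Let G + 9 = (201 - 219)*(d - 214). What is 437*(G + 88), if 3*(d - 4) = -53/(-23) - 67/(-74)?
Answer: 62084780/37 ≈ 1.6780e+6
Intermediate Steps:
d = 8629/1702 (d = 4 + (-53/(-23) - 67/(-74))/3 = 4 + (-53*(-1/23) - 67*(-1/74))/3 = 4 + (53/23 + 67/74)/3 = 4 + (⅓)*(5463/1702) = 4 + 1821/1702 = 8629/1702 ≈ 5.0699)
G = 3192732/851 (G = -9 + (201 - 219)*(8629/1702 - 214) = -9 - 18*(-355599/1702) = -9 + 3200391/851 = 3192732/851 ≈ 3751.7)
437*(G + 88) = 437*(3192732/851 + 88) = 437*(3267620/851) = 62084780/37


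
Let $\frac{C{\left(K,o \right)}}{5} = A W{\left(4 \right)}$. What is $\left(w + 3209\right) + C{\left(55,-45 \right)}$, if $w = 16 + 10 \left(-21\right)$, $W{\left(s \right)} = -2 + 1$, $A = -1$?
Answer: $3020$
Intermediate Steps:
$W{\left(s \right)} = -1$
$w = -194$ ($w = 16 - 210 = -194$)
$C{\left(K,o \right)} = 5$ ($C{\left(K,o \right)} = 5 \left(\left(-1\right) \left(-1\right)\right) = 5 \cdot 1 = 5$)
$\left(w + 3209\right) + C{\left(55,-45 \right)} = \left(-194 + 3209\right) + 5 = 3015 + 5 = 3020$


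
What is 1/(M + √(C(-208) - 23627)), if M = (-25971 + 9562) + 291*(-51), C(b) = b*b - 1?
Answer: -15625/488271432 - √4909/488271432 ≈ -3.2144e-5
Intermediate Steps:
C(b) = -1 + b² (C(b) = b² - 1 = -1 + b²)
M = -31250 (M = -16409 - 14841 = -31250)
1/(M + √(C(-208) - 23627)) = 1/(-31250 + √((-1 + (-208)²) - 23627)) = 1/(-31250 + √((-1 + 43264) - 23627)) = 1/(-31250 + √(43263 - 23627)) = 1/(-31250 + √19636) = 1/(-31250 + 2*√4909)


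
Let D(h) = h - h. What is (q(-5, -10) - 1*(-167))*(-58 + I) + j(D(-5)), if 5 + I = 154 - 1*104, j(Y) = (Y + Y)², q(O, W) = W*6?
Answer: -1391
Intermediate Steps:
q(O, W) = 6*W
D(h) = 0
j(Y) = 4*Y² (j(Y) = (2*Y)² = 4*Y²)
I = 45 (I = -5 + (154 - 1*104) = -5 + (154 - 104) = -5 + 50 = 45)
(q(-5, -10) - 1*(-167))*(-58 + I) + j(D(-5)) = (6*(-10) - 1*(-167))*(-58 + 45) + 4*0² = (-60 + 167)*(-13) + 4*0 = 107*(-13) + 0 = -1391 + 0 = -1391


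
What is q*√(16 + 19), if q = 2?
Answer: 2*√35 ≈ 11.832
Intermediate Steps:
q*√(16 + 19) = 2*√(16 + 19) = 2*√35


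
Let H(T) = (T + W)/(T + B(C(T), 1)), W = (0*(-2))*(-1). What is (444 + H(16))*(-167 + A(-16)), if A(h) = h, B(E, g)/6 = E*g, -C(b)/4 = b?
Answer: -1868613/23 ≈ -81244.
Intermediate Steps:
C(b) = -4*b
B(E, g) = 6*E*g (B(E, g) = 6*(E*g) = 6*E*g)
W = 0 (W = 0*(-1) = 0)
H(T) = -1/23 (H(T) = (T + 0)/(T + 6*(-4*T)*1) = T/(T - 24*T) = T/((-23*T)) = T*(-1/(23*T)) = -1/23)
(444 + H(16))*(-167 + A(-16)) = (444 - 1/23)*(-167 - 16) = (10211/23)*(-183) = -1868613/23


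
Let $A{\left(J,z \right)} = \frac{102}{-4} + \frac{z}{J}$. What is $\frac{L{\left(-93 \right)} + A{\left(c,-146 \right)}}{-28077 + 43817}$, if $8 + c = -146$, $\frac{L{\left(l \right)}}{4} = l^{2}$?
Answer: $\frac{5324003}{2423960} \approx 2.1964$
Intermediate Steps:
$L{\left(l \right)} = 4 l^{2}$
$c = -154$ ($c = -8 - 146 = -154$)
$A{\left(J,z \right)} = - \frac{51}{2} + \frac{z}{J}$ ($A{\left(J,z \right)} = 102 \left(- \frac{1}{4}\right) + \frac{z}{J} = - \frac{51}{2} + \frac{z}{J}$)
$\frac{L{\left(-93 \right)} + A{\left(c,-146 \right)}}{-28077 + 43817} = \frac{4 \left(-93\right)^{2} - \left(\frac{51}{2} + \frac{146}{-154}\right)}{-28077 + 43817} = \frac{4 \cdot 8649 - \frac{3781}{154}}{15740} = \left(34596 + \left(- \frac{51}{2} + \frac{73}{77}\right)\right) \frac{1}{15740} = \left(34596 - \frac{3781}{154}\right) \frac{1}{15740} = \frac{5324003}{154} \cdot \frac{1}{15740} = \frac{5324003}{2423960}$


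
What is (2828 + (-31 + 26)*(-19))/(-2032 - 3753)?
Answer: -2923/5785 ≈ -0.50527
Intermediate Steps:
(2828 + (-31 + 26)*(-19))/(-2032 - 3753) = (2828 - 5*(-19))/(-5785) = (2828 + 95)*(-1/5785) = 2923*(-1/5785) = -2923/5785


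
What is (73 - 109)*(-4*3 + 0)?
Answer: 432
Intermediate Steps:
(73 - 109)*(-4*3 + 0) = -36*(-12 + 0) = -36*(-12) = 432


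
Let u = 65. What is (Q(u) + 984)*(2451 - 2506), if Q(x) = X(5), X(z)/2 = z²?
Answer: -56870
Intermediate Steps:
X(z) = 2*z²
Q(x) = 50 (Q(x) = 2*5² = 2*25 = 50)
(Q(u) + 984)*(2451 - 2506) = (50 + 984)*(2451 - 2506) = 1034*(-55) = -56870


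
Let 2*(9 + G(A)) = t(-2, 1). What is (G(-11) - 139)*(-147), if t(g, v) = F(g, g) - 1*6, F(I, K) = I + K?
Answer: 22491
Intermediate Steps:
t(g, v) = -6 + 2*g (t(g, v) = (g + g) - 1*6 = 2*g - 6 = -6 + 2*g)
G(A) = -14 (G(A) = -9 + (-6 + 2*(-2))/2 = -9 + (-6 - 4)/2 = -9 + (½)*(-10) = -9 - 5 = -14)
(G(-11) - 139)*(-147) = (-14 - 139)*(-147) = -153*(-147) = 22491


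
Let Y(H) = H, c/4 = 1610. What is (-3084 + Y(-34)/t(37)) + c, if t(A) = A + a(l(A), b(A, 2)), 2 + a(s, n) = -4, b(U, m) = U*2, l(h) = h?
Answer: 104002/31 ≈ 3354.9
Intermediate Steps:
c = 6440 (c = 4*1610 = 6440)
b(U, m) = 2*U
a(s, n) = -6 (a(s, n) = -2 - 4 = -6)
t(A) = -6 + A (t(A) = A - 6 = -6 + A)
(-3084 + Y(-34)/t(37)) + c = (-3084 - 34/(-6 + 37)) + 6440 = (-3084 - 34/31) + 6440 = -95638/31 + 6440 = 104002/31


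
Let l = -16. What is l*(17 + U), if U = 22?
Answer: -624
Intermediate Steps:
l*(17 + U) = -16*(17 + 22) = -16*39 = -624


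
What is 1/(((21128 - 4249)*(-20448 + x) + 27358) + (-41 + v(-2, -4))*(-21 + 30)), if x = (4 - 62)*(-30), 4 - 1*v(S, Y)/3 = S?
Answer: -1/315745181 ≈ -3.1671e-9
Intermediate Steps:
v(S, Y) = 12 - 3*S
x = 1740 (x = -58*(-30) = 1740)
1/(((21128 - 4249)*(-20448 + x) + 27358) + (-41 + v(-2, -4))*(-21 + 30)) = 1/(((21128 - 4249)*(-20448 + 1740) + 27358) + (-41 + (12 - 3*(-2)))*(-21 + 30)) = 1/((16879*(-18708) + 27358) + (-41 + (12 + 6))*9) = 1/((-315772332 + 27358) + (-41 + 18)*9) = 1/(-315744974 - 23*9) = 1/(-315744974 - 207) = 1/(-315745181) = -1/315745181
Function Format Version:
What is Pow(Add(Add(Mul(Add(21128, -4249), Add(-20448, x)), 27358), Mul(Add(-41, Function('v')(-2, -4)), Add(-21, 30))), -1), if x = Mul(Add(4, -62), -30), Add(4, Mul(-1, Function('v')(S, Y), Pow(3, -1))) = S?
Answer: Rational(-1, 315745181) ≈ -3.1671e-9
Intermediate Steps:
Function('v')(S, Y) = Add(12, Mul(-3, S))
x = 1740 (x = Mul(-58, -30) = 1740)
Pow(Add(Add(Mul(Add(21128, -4249), Add(-20448, x)), 27358), Mul(Add(-41, Function('v')(-2, -4)), Add(-21, 30))), -1) = Pow(Add(Add(Mul(Add(21128, -4249), Add(-20448, 1740)), 27358), Mul(Add(-41, Add(12, Mul(-3, -2))), Add(-21, 30))), -1) = Pow(Add(Add(Mul(16879, -18708), 27358), Mul(Add(-41, Add(12, 6)), 9)), -1) = Pow(Add(Add(-315772332, 27358), Mul(Add(-41, 18), 9)), -1) = Pow(Add(-315744974, Mul(-23, 9)), -1) = Pow(Add(-315744974, -207), -1) = Pow(-315745181, -1) = Rational(-1, 315745181)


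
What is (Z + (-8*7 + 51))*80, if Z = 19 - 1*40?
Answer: -2080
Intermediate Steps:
Z = -21 (Z = 19 - 40 = -21)
(Z + (-8*7 + 51))*80 = (-21 + (-8*7 + 51))*80 = (-21 + (-56 + 51))*80 = (-21 - 5)*80 = -26*80 = -2080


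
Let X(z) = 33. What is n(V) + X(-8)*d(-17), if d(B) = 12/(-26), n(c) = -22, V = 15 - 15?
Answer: -484/13 ≈ -37.231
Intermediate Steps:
V = 0
d(B) = -6/13 (d(B) = 12*(-1/26) = -6/13)
n(V) + X(-8)*d(-17) = -22 + 33*(-6/13) = -22 - 198/13 = -484/13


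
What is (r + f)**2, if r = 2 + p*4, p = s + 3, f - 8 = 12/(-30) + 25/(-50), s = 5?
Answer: 168921/100 ≈ 1689.2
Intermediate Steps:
f = 71/10 (f = 8 + (12/(-30) + 25/(-50)) = 8 + (12*(-1/30) + 25*(-1/50)) = 8 + (-2/5 - 1/2) = 8 - 9/10 = 71/10 ≈ 7.1000)
p = 8 (p = 5 + 3 = 8)
r = 34 (r = 2 + 8*4 = 2 + 32 = 34)
(r + f)**2 = (34 + 71/10)**2 = (411/10)**2 = 168921/100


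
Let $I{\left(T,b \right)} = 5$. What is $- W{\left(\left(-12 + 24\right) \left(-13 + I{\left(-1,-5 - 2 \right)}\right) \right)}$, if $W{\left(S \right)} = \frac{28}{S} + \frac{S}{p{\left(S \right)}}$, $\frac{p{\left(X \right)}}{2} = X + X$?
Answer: $\frac{1}{24} \approx 0.041667$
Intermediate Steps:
$p{\left(X \right)} = 4 X$ ($p{\left(X \right)} = 2 \left(X + X\right) = 2 \cdot 2 X = 4 X$)
$W{\left(S \right)} = \frac{1}{4} + \frac{28}{S}$ ($W{\left(S \right)} = \frac{28}{S} + \frac{S}{4 S} = \frac{28}{S} + S \frac{1}{4 S} = \frac{28}{S} + \frac{1}{4} = \frac{1}{4} + \frac{28}{S}$)
$- W{\left(\left(-12 + 24\right) \left(-13 + I{\left(-1,-5 - 2 \right)}\right) \right)} = - \frac{112 + \left(-12 + 24\right) \left(-13 + 5\right)}{4 \left(-12 + 24\right) \left(-13 + 5\right)} = - \frac{112 + 12 \left(-8\right)}{4 \cdot 12 \left(-8\right)} = - \frac{112 - 96}{4 \left(-96\right)} = - \frac{\left(-1\right) 16}{4 \cdot 96} = \left(-1\right) \left(- \frac{1}{24}\right) = \frac{1}{24}$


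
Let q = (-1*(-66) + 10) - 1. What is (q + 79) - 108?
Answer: 46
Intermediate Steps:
q = 75 (q = (66 + 10) - 1 = 76 - 1 = 75)
(q + 79) - 108 = (75 + 79) - 108 = 154 - 108 = 46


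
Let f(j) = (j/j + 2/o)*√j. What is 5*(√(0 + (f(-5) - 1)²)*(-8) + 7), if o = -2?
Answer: -5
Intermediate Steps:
f(j) = 0 (f(j) = (j/j + 2/(-2))*√j = (1 + 2*(-½))*√j = (1 - 1)*√j = 0*√j = 0)
5*(√(0 + (f(-5) - 1)²)*(-8) + 7) = 5*(√(0 + (0 - 1)²)*(-8) + 7) = 5*(√(0 + (-1)²)*(-8) + 7) = 5*(√(0 + 1)*(-8) + 7) = 5*(√1*(-8) + 7) = 5*(1*(-8) + 7) = 5*(-8 + 7) = 5*(-1) = -5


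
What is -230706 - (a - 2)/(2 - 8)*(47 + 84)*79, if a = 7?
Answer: -1332491/6 ≈ -2.2208e+5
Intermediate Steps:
-230706 - (a - 2)/(2 - 8)*(47 + 84)*79 = -230706 - (7 - 2)/(2 - 8)*(47 + 84)*79 = -230706 - 5/(-6)*131*79 = -230706 - 5*(-⅙)*10349 = -230706 - (-5)*10349/6 = -230706 - 1*(-51745/6) = -230706 + 51745/6 = -1332491/6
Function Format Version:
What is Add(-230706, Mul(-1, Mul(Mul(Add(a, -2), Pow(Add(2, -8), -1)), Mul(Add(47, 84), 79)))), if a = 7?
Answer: Rational(-1332491, 6) ≈ -2.2208e+5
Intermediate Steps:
Add(-230706, Mul(-1, Mul(Mul(Add(a, -2), Pow(Add(2, -8), -1)), Mul(Add(47, 84), 79)))) = Add(-230706, Mul(-1, Mul(Mul(Add(7, -2), Pow(Add(2, -8), -1)), Mul(Add(47, 84), 79)))) = Add(-230706, Mul(-1, Mul(Mul(5, Pow(-6, -1)), Mul(131, 79)))) = Add(-230706, Mul(-1, Mul(Mul(5, Rational(-1, 6)), 10349))) = Add(-230706, Mul(-1, Mul(Rational(-5, 6), 10349))) = Add(-230706, Mul(-1, Rational(-51745, 6))) = Add(-230706, Rational(51745, 6)) = Rational(-1332491, 6)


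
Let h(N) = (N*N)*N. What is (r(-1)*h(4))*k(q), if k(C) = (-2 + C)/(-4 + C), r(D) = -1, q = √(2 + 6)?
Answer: 32*√2 ≈ 45.255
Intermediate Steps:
h(N) = N³ (h(N) = N²*N = N³)
q = 2*√2 (q = √8 = 2*√2 ≈ 2.8284)
k(C) = (-2 + C)/(-4 + C)
(r(-1)*h(4))*k(q) = (-1*4³)*((-2 + 2*√2)/(-4 + 2*√2)) = (-1*64)*((-2 + 2*√2)/(-4 + 2*√2)) = -64*(-2 + 2*√2)/(-4 + 2*√2)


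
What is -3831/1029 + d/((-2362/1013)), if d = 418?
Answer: -74127068/405083 ≈ -182.99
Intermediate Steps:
-3831/1029 + d/((-2362/1013)) = -3831/1029 + 418/((-2362/1013)) = -3831*1/1029 + 418/((-2362*1/1013)) = -1277/343 + 418/(-2362/1013) = -1277/343 + 418*(-1013/2362) = -1277/343 - 211717/1181 = -74127068/405083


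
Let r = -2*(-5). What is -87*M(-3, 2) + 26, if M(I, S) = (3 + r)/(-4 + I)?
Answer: 1313/7 ≈ 187.57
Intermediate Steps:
r = 10
M(I, S) = 13/(-4 + I) (M(I, S) = (3 + 10)/(-4 + I) = 13/(-4 + I))
-87*M(-3, 2) + 26 = -1131/(-4 - 3) + 26 = -1131/(-7) + 26 = -1131*(-1)/7 + 26 = -87*(-13/7) + 26 = 1131/7 + 26 = 1313/7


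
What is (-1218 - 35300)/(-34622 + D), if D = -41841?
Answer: 36518/76463 ≈ 0.47759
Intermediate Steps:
(-1218 - 35300)/(-34622 + D) = (-1218 - 35300)/(-34622 - 41841) = -36518/(-76463) = -36518*(-1/76463) = 36518/76463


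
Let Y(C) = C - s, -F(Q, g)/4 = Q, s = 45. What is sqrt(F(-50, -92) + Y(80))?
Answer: sqrt(235) ≈ 15.330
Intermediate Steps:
F(Q, g) = -4*Q
Y(C) = -45 + C (Y(C) = C - 1*45 = C - 45 = -45 + C)
sqrt(F(-50, -92) + Y(80)) = sqrt(-4*(-50) + (-45 + 80)) = sqrt(200 + 35) = sqrt(235)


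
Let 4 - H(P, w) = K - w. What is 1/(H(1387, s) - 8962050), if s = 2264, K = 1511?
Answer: -1/8961293 ≈ -1.1159e-7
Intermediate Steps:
H(P, w) = -1507 + w (H(P, w) = 4 - (1511 - w) = 4 + (-1511 + w) = -1507 + w)
1/(H(1387, s) - 8962050) = 1/((-1507 + 2264) - 8962050) = 1/(757 - 8962050) = 1/(-8961293) = -1/8961293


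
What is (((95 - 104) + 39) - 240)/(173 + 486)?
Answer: -210/659 ≈ -0.31866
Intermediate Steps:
(((95 - 104) + 39) - 240)/(173 + 486) = ((-9 + 39) - 240)/659 = (30 - 240)*(1/659) = -210*1/659 = -210/659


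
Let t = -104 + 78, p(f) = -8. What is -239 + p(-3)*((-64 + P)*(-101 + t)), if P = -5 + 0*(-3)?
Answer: -70343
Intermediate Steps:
t = -26
P = -5 (P = -5 + 0 = -5)
-239 + p(-3)*((-64 + P)*(-101 + t)) = -239 - 8*(-64 - 5)*(-101 - 26) = -239 - (-552)*(-127) = -239 - 8*8763 = -239 - 70104 = -70343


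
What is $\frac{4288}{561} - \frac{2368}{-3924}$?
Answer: $\frac{1512880}{183447} \approx 8.247$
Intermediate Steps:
$\frac{4288}{561} - \frac{2368}{-3924} = 4288 \cdot \frac{1}{561} - - \frac{592}{981} = \frac{4288}{561} + \frac{592}{981} = \frac{1512880}{183447}$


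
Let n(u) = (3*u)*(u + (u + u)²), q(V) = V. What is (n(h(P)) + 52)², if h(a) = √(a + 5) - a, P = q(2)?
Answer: 591817 - 222480*√7 ≈ 3190.3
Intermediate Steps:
P = 2
h(a) = √(5 + a) - a
n(u) = 3*u*(u + 4*u²) (n(u) = (3*u)*(u + (2*u)²) = (3*u)*(u + 4*u²) = 3*u*(u + 4*u²))
(n(h(P)) + 52)² = ((√(5 + 2) - 1*2)²*(3 + 12*(√(5 + 2) - 1*2)) + 52)² = ((√7 - 2)²*(3 + 12*(√7 - 2)) + 52)² = ((-2 + √7)²*(3 + 12*(-2 + √7)) + 52)² = ((-2 + √7)²*(3 + (-24 + 12*√7)) + 52)² = ((-2 + √7)²*(-21 + 12*√7) + 52)² = (52 + (-2 + √7)²*(-21 + 12*√7))²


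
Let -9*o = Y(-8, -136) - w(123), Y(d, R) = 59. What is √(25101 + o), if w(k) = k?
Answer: √225973/3 ≈ 158.46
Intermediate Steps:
o = 64/9 (o = -(59 - 1*123)/9 = -(59 - 123)/9 = -⅑*(-64) = 64/9 ≈ 7.1111)
√(25101 + o) = √(25101 + 64/9) = √(225973/9) = √225973/3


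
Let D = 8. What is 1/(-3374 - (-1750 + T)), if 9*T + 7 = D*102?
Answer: -9/15425 ≈ -0.00058347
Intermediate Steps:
T = 809/9 (T = -7/9 + (8*102)/9 = -7/9 + (⅑)*816 = -7/9 + 272/3 = 809/9 ≈ 89.889)
1/(-3374 - (-1750 + T)) = 1/(-3374 - (-1750 + 809/9)) = 1/(-3374 - 1*(-14941/9)) = 1/(-3374 + 14941/9) = 1/(-15425/9) = -9/15425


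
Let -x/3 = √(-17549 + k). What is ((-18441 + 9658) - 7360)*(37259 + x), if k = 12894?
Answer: -601472037 + 339003*I*√95 ≈ -6.0147e+8 + 3.3042e+6*I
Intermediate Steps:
x = -21*I*√95 (x = -3*√(-17549 + 12894) = -21*I*√95 ≈ -204.68*I)
((-18441 + 9658) - 7360)*(37259 + x) = ((-18441 + 9658) - 7360)*(37259 - 21*I*√95) = (-8783 - 7360)*(37259 - 21*I*√95) = -16143*(37259 - 21*I*√95) = -601472037 + 339003*I*√95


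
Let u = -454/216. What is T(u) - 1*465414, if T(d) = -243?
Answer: -465657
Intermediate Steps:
u = -227/108 (u = -454*1/216 = -227/108 ≈ -2.1019)
T(u) - 1*465414 = -243 - 1*465414 = -243 - 465414 = -465657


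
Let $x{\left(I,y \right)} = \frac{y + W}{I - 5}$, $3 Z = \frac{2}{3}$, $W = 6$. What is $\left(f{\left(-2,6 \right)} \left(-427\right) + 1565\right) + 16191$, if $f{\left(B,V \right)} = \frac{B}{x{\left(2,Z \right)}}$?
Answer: $\frac{69377}{4} \approx 17344.0$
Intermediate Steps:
$Z = \frac{2}{9}$ ($Z = \frac{2 \cdot \frac{1}{3}}{3} = \frac{1}{3} \cdot \frac{2}{3} = \frac{2}{9} \approx 0.22222$)
$x{\left(I,y \right)} = \frac{6 + y}{-5 + I}$ ($x{\left(I,y \right)} = \frac{y + 6}{I - 5} = \frac{6 + y}{-5 + I}$)
$f{\left(B,V \right)} = - \frac{27 B}{56}$ ($f{\left(B,V \right)} = \frac{B}{\frac{1}{-5 + 2} \left(6 + \frac{2}{9}\right)} = \frac{B}{\frac{1}{-3} \cdot \frac{56}{9}} = \frac{B}{\left(- \frac{1}{3}\right) \frac{56}{9}} = \frac{B}{- \frac{56}{27}} = B \left(- \frac{27}{56}\right) = - \frac{27 B}{56}$)
$\left(f{\left(-2,6 \right)} \left(-427\right) + 1565\right) + 16191 = \left(\left(- \frac{27}{56}\right) \left(-2\right) \left(-427\right) + 1565\right) + 16191 = \left(\frac{27}{28} \left(-427\right) + 1565\right) + 16191 = \left(- \frac{1647}{4} + 1565\right) + 16191 = \frac{4613}{4} + 16191 = \frac{69377}{4}$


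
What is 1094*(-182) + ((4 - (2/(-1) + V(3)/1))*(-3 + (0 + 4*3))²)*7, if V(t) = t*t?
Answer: -200809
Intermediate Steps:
V(t) = t²
1094*(-182) + ((4 - (2/(-1) + V(3)/1))*(-3 + (0 + 4*3))²)*7 = 1094*(-182) + ((4 - (2/(-1) + 3²/1))*(-3 + (0 + 4*3))²)*7 = -199108 + ((4 - (2*(-1) + 9*1))*(-3 + (0 + 12))²)*7 = -199108 + ((4 - (-2 + 9))*(-3 + 12)²)*7 = -199108 + ((4 - 1*7)*9²)*7 = -199108 + ((4 - 7)*81)*7 = -199108 - 3*81*7 = -199108 - 243*7 = -199108 - 1701 = -200809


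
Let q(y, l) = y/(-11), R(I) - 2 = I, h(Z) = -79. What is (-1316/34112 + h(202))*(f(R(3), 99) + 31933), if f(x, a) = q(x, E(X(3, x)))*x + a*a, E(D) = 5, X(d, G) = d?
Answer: -309417847009/93808 ≈ -3.2984e+6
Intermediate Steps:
R(I) = 2 + I
q(y, l) = -y/11 (q(y, l) = y*(-1/11) = -y/11)
f(x, a) = a² - x²/11 (f(x, a) = (-x/11)*x + a*a = -x²/11 + a² = a² - x²/11)
(-1316/34112 + h(202))*(f(R(3), 99) + 31933) = (-1316/34112 - 79)*((99² - (2 + 3)²/11) + 31933) = (-1316*1/34112 - 79)*((9801 - 1/11*5²) + 31933) = (-329/8528 - 79)*((9801 - 1/11*25) + 31933) = -674041*((9801 - 25/11) + 31933)/8528 = -674041*(107786/11 + 31933)/8528 = -674041/8528*459049/11 = -309417847009/93808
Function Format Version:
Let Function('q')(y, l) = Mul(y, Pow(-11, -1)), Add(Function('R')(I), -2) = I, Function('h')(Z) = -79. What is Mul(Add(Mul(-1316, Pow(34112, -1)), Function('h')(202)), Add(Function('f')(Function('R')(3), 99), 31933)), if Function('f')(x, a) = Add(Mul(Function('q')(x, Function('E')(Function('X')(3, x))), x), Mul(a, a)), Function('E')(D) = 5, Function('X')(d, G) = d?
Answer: Rational(-309417847009, 93808) ≈ -3.2984e+6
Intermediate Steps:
Function('R')(I) = Add(2, I)
Function('q')(y, l) = Mul(Rational(-1, 11), y) (Function('q')(y, l) = Mul(y, Rational(-1, 11)) = Mul(Rational(-1, 11), y))
Function('f')(x, a) = Add(Pow(a, 2), Mul(Rational(-1, 11), Pow(x, 2))) (Function('f')(x, a) = Add(Mul(Mul(Rational(-1, 11), x), x), Mul(a, a)) = Add(Mul(Rational(-1, 11), Pow(x, 2)), Pow(a, 2)) = Add(Pow(a, 2), Mul(Rational(-1, 11), Pow(x, 2))))
Mul(Add(Mul(-1316, Pow(34112, -1)), Function('h')(202)), Add(Function('f')(Function('R')(3), 99), 31933)) = Mul(Add(Mul(-1316, Pow(34112, -1)), -79), Add(Add(Pow(99, 2), Mul(Rational(-1, 11), Pow(Add(2, 3), 2))), 31933)) = Mul(Add(Mul(-1316, Rational(1, 34112)), -79), Add(Add(9801, Mul(Rational(-1, 11), Pow(5, 2))), 31933)) = Mul(Add(Rational(-329, 8528), -79), Add(Add(9801, Mul(Rational(-1, 11), 25)), 31933)) = Mul(Rational(-674041, 8528), Add(Add(9801, Rational(-25, 11)), 31933)) = Mul(Rational(-674041, 8528), Add(Rational(107786, 11), 31933)) = Mul(Rational(-674041, 8528), Rational(459049, 11)) = Rational(-309417847009, 93808)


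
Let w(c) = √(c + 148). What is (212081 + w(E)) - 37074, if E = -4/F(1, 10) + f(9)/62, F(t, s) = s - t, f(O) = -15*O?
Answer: 175007 + √5029502/186 ≈ 1.7502e+5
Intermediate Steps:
E = -1463/558 (E = -4/(10 - 1*1) - 15*9/62 = -4/(10 - 1) - 135*1/62 = -4/9 - 135/62 = -1463/558 ≈ -2.6219)
w(c) = √(148 + c)
(212081 + w(E)) - 37074 = (212081 + √(148 - 1463/558)) - 37074 = (212081 + √(81121/558)) - 37074 = (212081 + √5029502/186) - 37074 = 175007 + √5029502/186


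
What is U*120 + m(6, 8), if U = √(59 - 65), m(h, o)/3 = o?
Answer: 24 + 120*I*√6 ≈ 24.0 + 293.94*I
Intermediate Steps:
m(h, o) = 3*o
U = I*√6 (U = √(-6) = I*√6 ≈ 2.4495*I)
U*120 + m(6, 8) = (I*√6)*120 + 3*8 = 120*I*√6 + 24 = 24 + 120*I*√6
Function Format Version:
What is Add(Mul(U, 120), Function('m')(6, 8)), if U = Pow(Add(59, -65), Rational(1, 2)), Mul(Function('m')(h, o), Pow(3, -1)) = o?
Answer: Add(24, Mul(120, I, Pow(6, Rational(1, 2)))) ≈ Add(24.000, Mul(293.94, I))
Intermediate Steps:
Function('m')(h, o) = Mul(3, o)
U = Mul(I, Pow(6, Rational(1, 2))) (U = Pow(-6, Rational(1, 2)) = Mul(I, Pow(6, Rational(1, 2))) ≈ Mul(2.4495, I))
Add(Mul(U, 120), Function('m')(6, 8)) = Add(Mul(Mul(I, Pow(6, Rational(1, 2))), 120), Mul(3, 8)) = Add(Mul(120, I, Pow(6, Rational(1, 2))), 24) = Add(24, Mul(120, I, Pow(6, Rational(1, 2))))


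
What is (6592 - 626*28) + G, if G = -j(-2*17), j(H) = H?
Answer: -10902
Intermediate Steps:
G = 34 (G = -(-2)*17 = -1*(-34) = 34)
(6592 - 626*28) + G = (6592 - 626*28) + 34 = (6592 - 17528) + 34 = -10936 + 34 = -10902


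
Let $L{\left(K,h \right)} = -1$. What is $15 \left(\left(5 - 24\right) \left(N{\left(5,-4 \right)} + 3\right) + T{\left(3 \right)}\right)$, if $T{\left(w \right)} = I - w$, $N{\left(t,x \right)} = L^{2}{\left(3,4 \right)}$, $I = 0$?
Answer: $-1185$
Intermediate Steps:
$N{\left(t,x \right)} = 1$ ($N{\left(t,x \right)} = \left(-1\right)^{2} = 1$)
$T{\left(w \right)} = - w$ ($T{\left(w \right)} = 0 - w = - w$)
$15 \left(\left(5 - 24\right) \left(N{\left(5,-4 \right)} + 3\right) + T{\left(3 \right)}\right) = 15 \left(\left(5 - 24\right) \left(1 + 3\right) - 3\right) = 15 \left(\left(5 - 24\right) 4 - 3\right) = 15 \left(\left(-19\right) 4 - 3\right) = 15 \left(-76 - 3\right) = 15 \left(-79\right) = -1185$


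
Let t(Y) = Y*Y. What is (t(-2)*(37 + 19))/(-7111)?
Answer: -224/7111 ≈ -0.031500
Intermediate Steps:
t(Y) = Y²
(t(-2)*(37 + 19))/(-7111) = ((-2)²*(37 + 19))/(-7111) = (4*56)*(-1/7111) = 224*(-1/7111) = -224/7111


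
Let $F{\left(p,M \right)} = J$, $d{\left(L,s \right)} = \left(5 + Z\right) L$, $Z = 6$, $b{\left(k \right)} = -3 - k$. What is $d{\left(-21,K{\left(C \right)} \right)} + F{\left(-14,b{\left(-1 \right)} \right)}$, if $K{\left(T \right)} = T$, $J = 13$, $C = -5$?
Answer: $-218$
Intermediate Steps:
$d{\left(L,s \right)} = 11 L$ ($d{\left(L,s \right)} = \left(5 + 6\right) L = 11 L$)
$F{\left(p,M \right)} = 13$
$d{\left(-21,K{\left(C \right)} \right)} + F{\left(-14,b{\left(-1 \right)} \right)} = 11 \left(-21\right) + 13 = -231 + 13 = -218$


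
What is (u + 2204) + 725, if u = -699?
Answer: 2230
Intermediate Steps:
(u + 2204) + 725 = (-699 + 2204) + 725 = 1505 + 725 = 2230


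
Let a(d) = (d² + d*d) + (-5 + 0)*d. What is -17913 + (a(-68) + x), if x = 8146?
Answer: -179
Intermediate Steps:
a(d) = -5*d + 2*d² (a(d) = (d² + d²) - 5*d = 2*d² - 5*d = -5*d + 2*d²)
-17913 + (a(-68) + x) = -17913 + (-68*(-5 + 2*(-68)) + 8146) = -17913 + (-68*(-5 - 136) + 8146) = -17913 + (-68*(-141) + 8146) = -17913 + (9588 + 8146) = -17913 + 17734 = -179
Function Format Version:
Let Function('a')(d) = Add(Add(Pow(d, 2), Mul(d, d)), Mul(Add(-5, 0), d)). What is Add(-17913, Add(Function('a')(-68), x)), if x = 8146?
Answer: -179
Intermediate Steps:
Function('a')(d) = Add(Mul(-5, d), Mul(2, Pow(d, 2))) (Function('a')(d) = Add(Add(Pow(d, 2), Pow(d, 2)), Mul(-5, d)) = Add(Mul(2, Pow(d, 2)), Mul(-5, d)) = Add(Mul(-5, d), Mul(2, Pow(d, 2))))
Add(-17913, Add(Function('a')(-68), x)) = Add(-17913, Add(Mul(-68, Add(-5, Mul(2, -68))), 8146)) = Add(-17913, Add(Mul(-68, Add(-5, -136)), 8146)) = Add(-17913, Add(Mul(-68, -141), 8146)) = Add(-17913, Add(9588, 8146)) = Add(-17913, 17734) = -179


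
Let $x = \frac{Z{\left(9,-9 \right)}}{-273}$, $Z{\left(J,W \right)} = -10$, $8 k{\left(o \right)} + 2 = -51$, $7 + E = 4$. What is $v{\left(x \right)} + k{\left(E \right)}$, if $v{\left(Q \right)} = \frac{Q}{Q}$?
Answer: $- \frac{45}{8} \approx -5.625$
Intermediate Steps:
$E = -3$ ($E = -7 + 4 = -3$)
$k{\left(o \right)} = - \frac{53}{8}$ ($k{\left(o \right)} = - \frac{1}{4} + \frac{1}{8} \left(-51\right) = - \frac{1}{4} - \frac{51}{8} = - \frac{53}{8}$)
$x = \frac{10}{273}$ ($x = - \frac{10}{-273} = \left(-10\right) \left(- \frac{1}{273}\right) = \frac{10}{273} \approx 0.03663$)
$v{\left(Q \right)} = 1$
$v{\left(x \right)} + k{\left(E \right)} = 1 - \frac{53}{8} = - \frac{45}{8}$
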